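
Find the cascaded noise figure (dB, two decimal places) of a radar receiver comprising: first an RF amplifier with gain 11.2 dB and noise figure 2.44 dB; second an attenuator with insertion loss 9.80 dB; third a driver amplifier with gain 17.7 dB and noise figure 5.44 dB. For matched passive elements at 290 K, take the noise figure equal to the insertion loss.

6.25 dB

Convert to linear (a loss of L dB is a gain of −L dB): F_i = 10^(NF_i/10), G_i = 10^(G_i,dB/10)
  Stage 1: F_1 = 10^(2.44/10) = 1.754, G_1 = 10^(11.2/10) = 13.18
  Stage 2: F_2 = 10^(9.80/10) = 9.550, G_2 = 10^(−9.80/10) = 0.1047
  Stage 3: F_3 = 10^(5.44/10) = 3.499, G_3 = 10^(17.7/10) = 58.88
Friis cascade:
  F = 1.754 + (9.550 − 1)/13.18 + (3.499 − 1)/1.380 = 4.213
NF = 10 log₁₀(4.213) = 6.25 dB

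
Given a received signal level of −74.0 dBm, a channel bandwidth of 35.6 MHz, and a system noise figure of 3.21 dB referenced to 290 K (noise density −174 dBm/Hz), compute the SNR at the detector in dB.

21.3 dB

Noise floor: N = −174 + 10 log₁₀(B) + NF
10 log₁₀(3.56×10⁷) = 75.51 dB
N = −174 + 75.51 + 3.21 = −95.28 dBm
SNR = P_sig − N = −74.0 − (−95.28) = 21.28 dB → 21.3 dB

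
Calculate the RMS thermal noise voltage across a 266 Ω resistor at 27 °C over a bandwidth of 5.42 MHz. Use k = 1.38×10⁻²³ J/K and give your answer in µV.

4.89 µV

T = 27 °C + 273.15 = 300.15 K
V_n = √(4kTRB)
4kTRB = 4 × 1.38×10⁻²³ × 300.15 × 2.66×10² × 5.42×10⁶ = 2.39×10⁻¹¹ V²
V_n = √(2.39×10⁻¹¹) = 4.89×10⁻⁶ V = 4.89 µV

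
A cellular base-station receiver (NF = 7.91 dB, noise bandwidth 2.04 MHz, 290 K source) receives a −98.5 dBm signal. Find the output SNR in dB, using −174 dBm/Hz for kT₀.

4.5 dB

Noise floor: N = −174 + 10 log₁₀(B) + NF
10 log₁₀(2.04×10⁶) = 63.1 dB
N = −174 + 63.1 + 7.91 = −102.99 dBm
SNR = P_sig − N = −98.5 − (−102.99) = 4.49 dB → 4.5 dB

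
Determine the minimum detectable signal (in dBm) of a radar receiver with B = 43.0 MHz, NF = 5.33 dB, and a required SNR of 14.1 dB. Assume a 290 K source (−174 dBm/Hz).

−78.2 dBm

Sensitivity = −174 + 10 log₁₀(B) + NF + SNR_min
= −174 + 76.33 + 5.33 + 14.1
= −78.24 dBm → −78.2 dBm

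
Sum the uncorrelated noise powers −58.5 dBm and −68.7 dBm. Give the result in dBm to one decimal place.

Convert to linear, add, convert back:
P₁ = 1.41×10⁻⁹ W, P₂ = 1.35×10⁻¹⁰ W
P_tot = 1.55×10⁻⁹ W → 10 log₁₀(P_tot / 10⁻³) = −58.1 dBm

−58.1 dBm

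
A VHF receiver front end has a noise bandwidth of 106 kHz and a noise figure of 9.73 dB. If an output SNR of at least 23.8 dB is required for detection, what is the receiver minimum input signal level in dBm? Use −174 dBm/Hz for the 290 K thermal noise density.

−90.2 dBm

Sensitivity = −174 + 10 log₁₀(B) + NF + SNR_min
= −174 + 50.25 + 9.73 + 23.8
= −90.22 dBm → −90.2 dBm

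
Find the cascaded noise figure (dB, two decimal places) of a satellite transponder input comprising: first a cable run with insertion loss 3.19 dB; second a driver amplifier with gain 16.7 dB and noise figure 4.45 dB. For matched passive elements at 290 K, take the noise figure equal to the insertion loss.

7.64 dB

Convert to linear (a loss of L dB is a gain of −L dB): F_i = 10^(NF_i/10), G_i = 10^(G_i,dB/10)
  Stage 1: F_1 = 10^(3.19/10) = 2.084, G_1 = 10^(−3.19/10) = 0.4797
  Stage 2: F_2 = 10^(4.45/10) = 2.786, G_2 = 10^(16.7/10) = 46.77
Friis cascade:
  F = 2.084 + (2.786 − 1)/0.4797 = 5.808
NF = 10 log₁₀(5.808) = 7.64 dB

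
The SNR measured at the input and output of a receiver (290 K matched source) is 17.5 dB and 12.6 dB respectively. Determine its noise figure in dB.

4.9 dB

NF (dB) = SNR_in(dB) − SNR_out(dB) when the source is at T₀
NF = 17.5 − 12.6 = 4.9 dB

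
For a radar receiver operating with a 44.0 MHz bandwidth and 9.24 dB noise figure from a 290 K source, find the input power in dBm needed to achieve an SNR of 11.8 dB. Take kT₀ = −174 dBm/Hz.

Sensitivity = −174 + 10 log₁₀(B) + NF + SNR_min
= −174 + 76.43 + 9.24 + 11.8
= −76.53 dBm → −76.5 dBm

−76.5 dBm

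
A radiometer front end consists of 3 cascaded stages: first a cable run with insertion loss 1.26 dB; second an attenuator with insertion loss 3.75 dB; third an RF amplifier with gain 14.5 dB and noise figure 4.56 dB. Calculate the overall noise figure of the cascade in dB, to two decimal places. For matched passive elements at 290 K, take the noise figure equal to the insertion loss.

Convert to linear (a loss of L dB is a gain of −L dB): F_i = 10^(NF_i/10), G_i = 10^(G_i,dB/10)
  Stage 1: F_1 = 10^(1.26/10) = 1.337, G_1 = 10^(−1.26/10) = 0.7482
  Stage 2: F_2 = 10^(3.75/10) = 2.371, G_2 = 10^(−3.75/10) = 0.4217
  Stage 3: F_3 = 10^(4.56/10) = 2.858, G_3 = 10^(14.5/10) = 28.18
Friis cascade:
  F = 1.337 + (2.371 − 1)/0.7482 + (2.858 − 1)/0.3155 = 9.057
NF = 10 log₁₀(9.057) = 9.57 dB

9.57 dB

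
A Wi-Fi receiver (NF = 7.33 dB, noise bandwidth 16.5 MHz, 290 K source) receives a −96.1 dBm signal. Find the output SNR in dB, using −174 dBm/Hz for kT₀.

Noise floor: N = −174 + 10 log₁₀(B) + NF
10 log₁₀(1.65×10⁷) = 72.17 dB
N = −174 + 72.17 + 7.33 = −94.50 dBm
SNR = P_sig − N = −96.1 − (−94.50) = −1.60 dB → −1.6 dB

−1.6 dB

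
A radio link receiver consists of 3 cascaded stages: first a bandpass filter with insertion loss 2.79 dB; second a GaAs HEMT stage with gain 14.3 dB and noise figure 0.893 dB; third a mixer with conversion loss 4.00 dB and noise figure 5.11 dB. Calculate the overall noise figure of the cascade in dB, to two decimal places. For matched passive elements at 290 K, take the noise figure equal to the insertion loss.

3.97 dB

Convert to linear (a loss of L dB is a gain of −L dB): F_i = 10^(NF_i/10), G_i = 10^(G_i,dB/10)
  Stage 1: F_1 = 10^(2.79/10) = 1.901, G_1 = 10^(−2.79/10) = 0.5260
  Stage 2: F_2 = 10^(0.893/10) = 1.228, G_2 = 10^(14.3/10) = 26.92
  Stage 3: F_3 = 10^(5.11/10) = 3.243, G_3 = 10^(−4.00/10) = 0.3981
Friis cascade:
  F = 1.901 + (1.228 − 1)/0.5260 + (3.243 − 1)/14.16 = 2.494
NF = 10 log₁₀(2.494) = 3.97 dB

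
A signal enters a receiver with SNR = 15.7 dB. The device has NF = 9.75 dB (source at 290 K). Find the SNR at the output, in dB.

By definition F = SNR_in/SNR_out, so in dB: SNR_out = SNR_in − NF
SNR_out = 15.7 − 9.75 = 5.95 dB

5.95 dB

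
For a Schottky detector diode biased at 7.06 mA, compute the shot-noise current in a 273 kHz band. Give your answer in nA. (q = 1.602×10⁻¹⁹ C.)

24.9 nA

I_n = √(2qI·B)
2qI·B = 2 × 1.602×10⁻¹⁹ × 7.06×10⁻³ × 2.73×10⁵ = 6.18×10⁻¹⁶ A²
I_n = √(6.18×10⁻¹⁶) = 2.49×10⁻⁸ A = 24.9 nA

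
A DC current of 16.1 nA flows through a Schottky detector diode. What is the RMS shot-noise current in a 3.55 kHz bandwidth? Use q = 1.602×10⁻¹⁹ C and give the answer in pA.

4.28 pA

I_n = √(2qI·B)
2qI·B = 2 × 1.602×10⁻¹⁹ × 1.61×10⁻⁸ × 3.55×10³ = 1.83×10⁻²³ A²
I_n = √(1.83×10⁻²³) = 4.28×10⁻¹² A = 4.28 pA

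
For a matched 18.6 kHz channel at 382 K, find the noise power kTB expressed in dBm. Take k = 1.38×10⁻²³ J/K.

P_n = kTB = 1.38×10⁻²³ × 382 × 1.86×10⁴ = 9.81×10⁻¹⁷ W
In dBm: 10 log₁₀(9.81×10⁻¹⁷ / 10⁻³) = −130.1 dBm

−130.1 dBm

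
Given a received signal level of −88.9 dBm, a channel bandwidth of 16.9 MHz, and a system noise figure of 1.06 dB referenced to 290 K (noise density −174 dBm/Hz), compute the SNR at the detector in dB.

Noise floor: N = −174 + 10 log₁₀(B) + NF
10 log₁₀(1.69×10⁷) = 72.28 dB
N = −174 + 72.28 + 1.06 = −100.66 dBm
SNR = P_sig − N = −88.9 − (−100.66) = 11.76 dB → 11.8 dB

11.8 dB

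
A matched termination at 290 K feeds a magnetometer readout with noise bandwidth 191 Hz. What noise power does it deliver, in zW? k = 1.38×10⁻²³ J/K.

764 zW

P_n = kTB = 1.38×10⁻²³ × 290 × 1.91×10² = 7.64×10⁻¹⁹ W = 764 zW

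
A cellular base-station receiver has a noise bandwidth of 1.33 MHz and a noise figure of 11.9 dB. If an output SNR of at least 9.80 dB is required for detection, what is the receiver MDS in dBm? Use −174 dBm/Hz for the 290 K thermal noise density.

Sensitivity = −174 + 10 log₁₀(B) + NF + SNR_min
= −174 + 61.24 + 11.9 + 9.80
= −91.06 dBm → −91.1 dBm

−91.1 dBm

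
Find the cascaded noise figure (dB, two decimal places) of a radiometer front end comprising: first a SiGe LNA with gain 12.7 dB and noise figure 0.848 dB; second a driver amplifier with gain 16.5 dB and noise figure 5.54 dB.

1.32 dB

Convert to linear (a loss of L dB is a gain of −L dB): F_i = 10^(NF_i/10), G_i = 10^(G_i,dB/10)
  Stage 1: F_1 = 10^(0.848/10) = 1.216, G_1 = 10^(12.7/10) = 18.62
  Stage 2: F_2 = 10^(5.54/10) = 3.581, G_2 = 10^(16.5/10) = 44.67
Friis cascade:
  F = 1.216 + (3.581 − 1)/18.62 = 1.354
NF = 10 log₁₀(1.354) = 1.32 dB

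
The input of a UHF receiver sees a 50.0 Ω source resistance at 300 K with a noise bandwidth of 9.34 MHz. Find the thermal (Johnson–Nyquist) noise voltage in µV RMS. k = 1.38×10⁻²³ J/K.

2.78 µV

V_n = √(4kTRB)
4kTRB = 4 × 1.38×10⁻²³ × 300 × 5.00×10¹ × 9.34×10⁶ = 7.73×10⁻¹² V²
V_n = √(7.73×10⁻¹²) = 2.78×10⁻⁶ V = 2.78 µV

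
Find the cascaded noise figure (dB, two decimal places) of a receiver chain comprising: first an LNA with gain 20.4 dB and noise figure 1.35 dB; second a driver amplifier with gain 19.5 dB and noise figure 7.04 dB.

1.47 dB

Convert to linear (a loss of L dB is a gain of −L dB): F_i = 10^(NF_i/10), G_i = 10^(G_i,dB/10)
  Stage 1: F_1 = 10^(1.35/10) = 1.365, G_1 = 10^(20.4/10) = 109.6
  Stage 2: F_2 = 10^(7.04/10) = 5.058, G_2 = 10^(19.5/10) = 89.13
Friis cascade:
  F = 1.365 + (5.058 − 1)/109.6 = 1.402
NF = 10 log₁₀(1.402) = 1.47 dB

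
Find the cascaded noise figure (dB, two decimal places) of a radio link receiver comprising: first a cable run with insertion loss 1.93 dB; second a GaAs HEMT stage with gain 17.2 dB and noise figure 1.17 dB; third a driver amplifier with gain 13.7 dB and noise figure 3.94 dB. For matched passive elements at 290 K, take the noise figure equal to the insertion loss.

Convert to linear (a loss of L dB is a gain of −L dB): F_i = 10^(NF_i/10), G_i = 10^(G_i,dB/10)
  Stage 1: F_1 = 10^(1.93/10) = 1.560, G_1 = 10^(−1.93/10) = 0.6412
  Stage 2: F_2 = 10^(1.17/10) = 1.309, G_2 = 10^(17.2/10) = 52.48
  Stage 3: F_3 = 10^(3.94/10) = 2.477, G_3 = 10^(13.7/10) = 23.44
Friis cascade:
  F = 1.560 + (1.309 − 1)/0.6412 + (2.477 − 1)/33.65 = 2.086
NF = 10 log₁₀(2.086) = 3.19 dB

3.19 dB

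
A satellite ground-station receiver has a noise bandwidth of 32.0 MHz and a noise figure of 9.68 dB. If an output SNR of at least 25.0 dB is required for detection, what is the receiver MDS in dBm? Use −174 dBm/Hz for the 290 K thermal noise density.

−64.3 dBm

Sensitivity = −174 + 10 log₁₀(B) + NF + SNR_min
= −174 + 75.05 + 9.68 + 25.0
= −64.27 dBm → −64.3 dBm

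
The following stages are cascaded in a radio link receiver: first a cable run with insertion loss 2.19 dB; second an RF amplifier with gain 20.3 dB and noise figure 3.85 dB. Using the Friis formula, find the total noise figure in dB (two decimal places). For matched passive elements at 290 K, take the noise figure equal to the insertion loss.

Convert to linear (a loss of L dB is a gain of −L dB): F_i = 10^(NF_i/10), G_i = 10^(G_i,dB/10)
  Stage 1: F_1 = 10^(2.19/10) = 1.656, G_1 = 10^(−2.19/10) = 0.6039
  Stage 2: F_2 = 10^(3.85/10) = 2.427, G_2 = 10^(20.3/10) = 107.2
Friis cascade:
  F = 1.656 + (2.427 − 1)/0.6039 = 4.018
NF = 10 log₁₀(4.018) = 6.04 dB

6.04 dB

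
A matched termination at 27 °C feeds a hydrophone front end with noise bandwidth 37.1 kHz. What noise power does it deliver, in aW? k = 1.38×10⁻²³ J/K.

154 aW

T = 27 °C + 273.15 = 300.15 K
P_n = kTB = 1.38×10⁻²³ × 300.15 × 3.71×10⁴ = 1.54×10⁻¹⁶ W = 154 aW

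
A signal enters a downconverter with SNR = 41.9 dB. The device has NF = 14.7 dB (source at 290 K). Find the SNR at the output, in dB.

27.2 dB

By definition F = SNR_in/SNR_out, so in dB: SNR_out = SNR_in − NF
SNR_out = 41.9 − 14.7 = 27.2 dB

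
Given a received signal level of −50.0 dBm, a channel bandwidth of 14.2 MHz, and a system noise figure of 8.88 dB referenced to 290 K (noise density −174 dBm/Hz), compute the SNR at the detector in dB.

Noise floor: N = −174 + 10 log₁₀(B) + NF
10 log₁₀(1.42×10⁷) = 71.52 dB
N = −174 + 71.52 + 8.88 = −93.60 dBm
SNR = P_sig − N = −50.0 − (−93.60) = 43.60 dB → 43.6 dB

43.6 dB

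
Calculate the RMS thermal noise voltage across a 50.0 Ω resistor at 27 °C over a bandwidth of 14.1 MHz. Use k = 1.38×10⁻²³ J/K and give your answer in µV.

3.42 µV

T = 27 °C + 273.15 = 300.15 K
V_n = √(4kTRB)
4kTRB = 4 × 1.38×10⁻²³ × 300.15 × 5.00×10¹ × 1.41×10⁷ = 1.17×10⁻¹¹ V²
V_n = √(1.17×10⁻¹¹) = 3.42×10⁻⁶ V = 3.42 µV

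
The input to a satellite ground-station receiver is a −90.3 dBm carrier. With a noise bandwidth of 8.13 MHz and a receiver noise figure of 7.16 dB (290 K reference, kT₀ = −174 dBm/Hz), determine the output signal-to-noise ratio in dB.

7.4 dB

Noise floor: N = −174 + 10 log₁₀(B) + NF
10 log₁₀(8.13×10⁶) = 69.1 dB
N = −174 + 69.1 + 7.16 = −97.74 dBm
SNR = P_sig − N = −90.3 − (−97.74) = 7.44 dB → 7.4 dB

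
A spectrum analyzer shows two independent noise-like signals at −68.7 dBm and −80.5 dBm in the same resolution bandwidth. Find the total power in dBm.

Convert to linear, add, convert back:
P₁ = 1.35×10⁻¹⁰ W, P₂ = 8.91×10⁻¹² W
P_tot = 1.44×10⁻¹⁰ W → 10 log₁₀(P_tot / 10⁻³) = −68.4 dBm

−68.4 dBm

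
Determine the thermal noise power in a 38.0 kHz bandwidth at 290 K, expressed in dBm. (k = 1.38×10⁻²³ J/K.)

P_n = kTB = 1.38×10⁻²³ × 290 × 3.80×10⁴ = 1.52×10⁻¹⁶ W
In dBm: 10 log₁₀(1.52×10⁻¹⁶ / 10⁻³) = −128.2 dBm

−128.2 dBm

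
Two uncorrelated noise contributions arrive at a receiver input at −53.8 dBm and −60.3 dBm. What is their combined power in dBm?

−52.9 dBm

Convert to linear, add, convert back:
P₁ = 4.17×10⁻⁹ W, P₂ = 9.33×10⁻¹⁰ W
P_tot = 5.10×10⁻⁹ W → 10 log₁₀(P_tot / 10⁻³) = −52.9 dBm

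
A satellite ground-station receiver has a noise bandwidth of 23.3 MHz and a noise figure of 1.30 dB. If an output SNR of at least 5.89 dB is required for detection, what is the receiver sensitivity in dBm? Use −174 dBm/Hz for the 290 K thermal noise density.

Sensitivity = −174 + 10 log₁₀(B) + NF + SNR_min
= −174 + 73.67 + 1.30 + 5.89
= −93.14 dBm → −93.1 dBm

−93.1 dBm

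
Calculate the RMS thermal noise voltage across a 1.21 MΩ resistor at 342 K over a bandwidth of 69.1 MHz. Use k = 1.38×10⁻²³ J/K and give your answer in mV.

1.26 mV

V_n = √(4kTRB)
4kTRB = 4 × 1.38×10⁻²³ × 342 × 1.21×10⁶ × 6.91×10⁷ = 1.58×10⁻⁶ V²
V_n = √(1.58×10⁻⁶) = 1.26×10⁻³ V = 1.26 mV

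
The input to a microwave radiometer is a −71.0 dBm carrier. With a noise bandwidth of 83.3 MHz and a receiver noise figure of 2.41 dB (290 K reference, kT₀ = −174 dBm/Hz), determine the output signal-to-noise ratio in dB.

21.4 dB

Noise floor: N = −174 + 10 log₁₀(B) + NF
10 log₁₀(8.33×10⁷) = 79.21 dB
N = −174 + 79.21 + 2.41 = −92.38 dBm
SNR = P_sig − N = −71.0 − (−92.38) = 21.38 dB → 21.4 dB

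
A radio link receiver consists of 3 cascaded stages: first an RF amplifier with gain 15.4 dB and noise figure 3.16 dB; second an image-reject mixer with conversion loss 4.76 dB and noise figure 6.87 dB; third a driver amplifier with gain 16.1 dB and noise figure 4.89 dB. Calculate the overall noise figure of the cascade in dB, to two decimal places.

Convert to linear (a loss of L dB is a gain of −L dB): F_i = 10^(NF_i/10), G_i = 10^(G_i,dB/10)
  Stage 1: F_1 = 10^(3.16/10) = 2.070, G_1 = 10^(15.4/10) = 34.67
  Stage 2: F_2 = 10^(6.87/10) = 4.864, G_2 = 10^(−4.76/10) = 0.3342
  Stage 3: F_3 = 10^(4.89/10) = 3.083, G_3 = 10^(16.1/10) = 40.74
Friis cascade:
  F = 2.070 + (4.864 − 1)/34.67 + (3.083 − 1)/11.59 = 2.361
NF = 10 log₁₀(2.361) = 3.73 dB

3.73 dB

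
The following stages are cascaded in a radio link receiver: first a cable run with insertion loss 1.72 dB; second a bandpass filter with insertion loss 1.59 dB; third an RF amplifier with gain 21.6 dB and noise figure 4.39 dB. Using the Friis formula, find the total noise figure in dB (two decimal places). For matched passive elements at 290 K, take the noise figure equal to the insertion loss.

Convert to linear (a loss of L dB is a gain of −L dB): F_i = 10^(NF_i/10), G_i = 10^(G_i,dB/10)
  Stage 1: F_1 = 10^(1.72/10) = 1.486, G_1 = 10^(−1.72/10) = 0.6730
  Stage 2: F_2 = 10^(1.59/10) = 1.442, G_2 = 10^(−1.59/10) = 0.6934
  Stage 3: F_3 = 10^(4.39/10) = 2.748, G_3 = 10^(21.6/10) = 144.5
Friis cascade:
  F = 1.486 + (1.442 − 1)/0.6730 + (2.748 − 1)/0.4667 = 5.888
NF = 10 log₁₀(5.888) = 7.70 dB

7.70 dB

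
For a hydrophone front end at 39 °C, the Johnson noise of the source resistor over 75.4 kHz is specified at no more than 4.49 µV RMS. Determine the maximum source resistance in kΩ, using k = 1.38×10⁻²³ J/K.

T = 39 °C + 273.15 = 312.15 K
Johnson–Nyquist: V_n = √(4kTRB) ⇒ R = V_n² / (4kTB)
4kTB = 4 × 1.38×10⁻²³ × 312.15 × 7.54×10⁴ = 1.30×10⁻¹⁵
R = (4.49×10⁻⁶)² / 1.30×10⁻¹⁵ = 1.55×10⁴ Ω = 15.5 kΩ

15.5 kΩ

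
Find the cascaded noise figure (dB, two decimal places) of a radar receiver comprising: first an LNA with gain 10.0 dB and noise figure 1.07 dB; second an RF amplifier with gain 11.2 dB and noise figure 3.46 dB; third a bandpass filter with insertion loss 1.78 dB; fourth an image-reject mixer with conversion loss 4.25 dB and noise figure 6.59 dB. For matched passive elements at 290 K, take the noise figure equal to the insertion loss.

Convert to linear (a loss of L dB is a gain of −L dB): F_i = 10^(NF_i/10), G_i = 10^(G_i,dB/10)
  Stage 1: F_1 = 10^(1.07/10) = 1.279, G_1 = 10^(10.0/10) = 10.00
  Stage 2: F_2 = 10^(3.46/10) = 2.218, G_2 = 10^(11.2/10) = 13.18
  Stage 3: F_3 = 10^(1.78/10) = 1.507, G_3 = 10^(−1.78/10) = 0.6637
  Stage 4: F_4 = 10^(6.59/10) = 4.560, G_4 = 10^(−4.25/10) = 0.3758
Friis cascade:
  F = 1.279 + (2.218 − 1)/10.00 + (1.507 − 1)/131.8 + (4.560 − 1)/87.50 = 1.446
NF = 10 log₁₀(1.446) = 1.60 dB

1.60 dB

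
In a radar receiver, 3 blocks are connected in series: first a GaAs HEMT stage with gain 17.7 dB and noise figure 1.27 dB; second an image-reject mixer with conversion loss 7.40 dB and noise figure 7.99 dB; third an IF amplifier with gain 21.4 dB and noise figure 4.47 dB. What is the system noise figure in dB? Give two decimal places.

Convert to linear (a loss of L dB is a gain of −L dB): F_i = 10^(NF_i/10), G_i = 10^(G_i,dB/10)
  Stage 1: F_1 = 10^(1.27/10) = 1.340, G_1 = 10^(17.7/10) = 58.88
  Stage 2: F_2 = 10^(7.99/10) = 6.295, G_2 = 10^(−7.40/10) = 0.1820
  Stage 3: F_3 = 10^(4.47/10) = 2.799, G_3 = 10^(21.4/10) = 138.0
Friis cascade:
  F = 1.340 + (6.295 − 1)/58.88 + (2.799 − 1)/10.72 = 1.597
NF = 10 log₁₀(1.597) = 2.03 dB

2.03 dB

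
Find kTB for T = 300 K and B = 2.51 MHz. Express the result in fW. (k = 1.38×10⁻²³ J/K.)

P_n = kTB = 1.38×10⁻²³ × 300 × 2.51×10⁶ = 1.04×10⁻¹⁴ W = 10.4 fW

10.4 fW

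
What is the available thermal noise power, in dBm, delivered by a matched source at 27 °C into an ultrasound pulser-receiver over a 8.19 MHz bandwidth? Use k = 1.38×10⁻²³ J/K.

T = 27 °C + 273.15 = 300.15 K
P_n = kTB = 1.38×10⁻²³ × 300.15 × 8.19×10⁶ = 3.39×10⁻¹⁴ W
In dBm: 10 log₁₀(3.39×10⁻¹⁴ / 10⁻³) = −104.7 dBm

−104.7 dBm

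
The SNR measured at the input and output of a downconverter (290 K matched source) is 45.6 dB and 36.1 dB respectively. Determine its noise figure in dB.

9.5 dB

NF (dB) = SNR_in(dB) − SNR_out(dB) when the source is at T₀
NF = 45.6 − 36.1 = 9.5 dB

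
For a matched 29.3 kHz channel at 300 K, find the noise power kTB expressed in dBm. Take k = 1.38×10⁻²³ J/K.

−129.2 dBm

P_n = kTB = 1.38×10⁻²³ × 300 × 2.93×10⁴ = 1.21×10⁻¹⁶ W
In dBm: 10 log₁₀(1.21×10⁻¹⁶ / 10⁻³) = −129.2 dBm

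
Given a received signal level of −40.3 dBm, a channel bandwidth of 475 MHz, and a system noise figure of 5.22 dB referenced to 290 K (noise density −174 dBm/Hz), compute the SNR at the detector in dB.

Noise floor: N = −174 + 10 log₁₀(B) + NF
10 log₁₀(4.75×10⁸) = 86.77 dB
N = −174 + 86.77 + 5.22 = −82.01 dBm
SNR = P_sig − N = −40.3 − (−82.01) = 41.71 dB → 41.7 dB

41.7 dB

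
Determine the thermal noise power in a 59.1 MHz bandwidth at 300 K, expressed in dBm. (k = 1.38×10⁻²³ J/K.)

−96.1 dBm

P_n = kTB = 1.38×10⁻²³ × 300 × 5.91×10⁷ = 2.45×10⁻¹³ W
In dBm: 10 log₁₀(2.45×10⁻¹³ / 10⁻³) = −96.1 dBm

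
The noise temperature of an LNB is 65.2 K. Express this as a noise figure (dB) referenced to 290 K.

0.881 dB

F = 1 + T_e/T₀ = 1 + 65.2/290 = 1.22483
NF = 10 log₁₀(1.22483) = 0.881 dB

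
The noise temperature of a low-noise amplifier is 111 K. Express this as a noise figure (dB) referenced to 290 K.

1.41 dB

F = 1 + T_e/T₀ = 1 + 111/290 = 1.38276
NF = 10 log₁₀(1.38276) = 1.41 dB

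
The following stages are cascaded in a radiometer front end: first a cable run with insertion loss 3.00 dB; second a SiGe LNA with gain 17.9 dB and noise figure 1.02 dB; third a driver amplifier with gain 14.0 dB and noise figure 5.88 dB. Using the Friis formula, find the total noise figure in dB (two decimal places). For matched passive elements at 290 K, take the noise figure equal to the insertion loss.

Convert to linear (a loss of L dB is a gain of −L dB): F_i = 10^(NF_i/10), G_i = 10^(G_i,dB/10)
  Stage 1: F_1 = 10^(3.00/10) = 1.995, G_1 = 10^(−3.00/10) = 0.5012
  Stage 2: F_2 = 10^(1.02/10) = 1.265, G_2 = 10^(17.9/10) = 61.66
  Stage 3: F_3 = 10^(5.88/10) = 3.873, G_3 = 10^(14.0/10) = 25.12
Friis cascade:
  F = 1.995 + (1.265 − 1)/0.5012 + (3.873 − 1)/30.90 = 2.616
NF = 10 log₁₀(2.616) = 4.18 dB

4.18 dB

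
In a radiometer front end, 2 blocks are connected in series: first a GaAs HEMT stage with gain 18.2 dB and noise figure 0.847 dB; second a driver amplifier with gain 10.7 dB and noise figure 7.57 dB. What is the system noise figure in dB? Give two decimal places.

Convert to linear (a loss of L dB is a gain of −L dB): F_i = 10^(NF_i/10), G_i = 10^(G_i,dB/10)
  Stage 1: F_1 = 10^(0.847/10) = 1.215, G_1 = 10^(18.2/10) = 66.07
  Stage 2: F_2 = 10^(7.57/10) = 5.715, G_2 = 10^(10.7/10) = 11.75
Friis cascade:
  F = 1.215 + (5.715 − 1)/66.07 = 1.287
NF = 10 log₁₀(1.287) = 1.09 dB

1.09 dB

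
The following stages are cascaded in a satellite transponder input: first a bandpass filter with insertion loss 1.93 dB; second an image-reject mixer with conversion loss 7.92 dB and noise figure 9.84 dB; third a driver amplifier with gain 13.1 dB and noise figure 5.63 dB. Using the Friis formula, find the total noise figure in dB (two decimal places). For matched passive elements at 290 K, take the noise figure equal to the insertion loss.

Convert to linear (a loss of L dB is a gain of −L dB): F_i = 10^(NF_i/10), G_i = 10^(G_i,dB/10)
  Stage 1: F_1 = 10^(1.93/10) = 1.560, G_1 = 10^(−1.93/10) = 0.6412
  Stage 2: F_2 = 10^(9.84/10) = 9.638, G_2 = 10^(−7.92/10) = 0.1614
  Stage 3: F_3 = 10^(5.63/10) = 3.656, G_3 = 10^(13.1/10) = 20.42
Friis cascade:
  F = 1.560 + (9.638 − 1)/0.6412 + (3.656 − 1)/0.1035 = 40.69
NF = 10 log₁₀(40.69) = 16.09 dB

16.09 dB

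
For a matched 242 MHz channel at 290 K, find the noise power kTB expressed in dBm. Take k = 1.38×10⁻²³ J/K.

P_n = kTB = 1.38×10⁻²³ × 290 × 2.42×10⁸ = 9.68×10⁻¹³ W
In dBm: 10 log₁₀(9.68×10⁻¹³ / 10⁻³) = −90.1 dBm

−90.1 dBm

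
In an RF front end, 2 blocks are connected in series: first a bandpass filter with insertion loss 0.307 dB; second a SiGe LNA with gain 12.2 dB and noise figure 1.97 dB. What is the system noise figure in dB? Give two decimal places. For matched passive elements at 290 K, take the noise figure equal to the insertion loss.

Convert to linear (a loss of L dB is a gain of −L dB): F_i = 10^(NF_i/10), G_i = 10^(G_i,dB/10)
  Stage 1: F_1 = 10^(0.307/10) = 1.073, G_1 = 10^(−0.307/10) = 0.9318
  Stage 2: F_2 = 10^(1.97/10) = 1.574, G_2 = 10^(12.2/10) = 16.60
Friis cascade:
  F = 1.073 + (1.574 − 1)/0.9318 = 1.689
NF = 10 log₁₀(1.689) = 2.28 dB

2.28 dB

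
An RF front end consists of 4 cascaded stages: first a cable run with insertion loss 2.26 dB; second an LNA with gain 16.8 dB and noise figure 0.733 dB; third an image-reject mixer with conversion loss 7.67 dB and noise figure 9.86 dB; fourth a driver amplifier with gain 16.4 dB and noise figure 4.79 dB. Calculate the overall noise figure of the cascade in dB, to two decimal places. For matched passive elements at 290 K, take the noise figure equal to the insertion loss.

4.33 dB

Convert to linear (a loss of L dB is a gain of −L dB): F_i = 10^(NF_i/10), G_i = 10^(G_i,dB/10)
  Stage 1: F_1 = 10^(2.26/10) = 1.683, G_1 = 10^(−2.26/10) = 0.5943
  Stage 2: F_2 = 10^(0.733/10) = 1.184, G_2 = 10^(16.8/10) = 47.86
  Stage 3: F_3 = 10^(9.86/10) = 9.683, G_3 = 10^(−7.67/10) = 0.1710
  Stage 4: F_4 = 10^(4.79/10) = 3.013, G_4 = 10^(16.4/10) = 43.65
Friis cascade:
  F = 1.683 + (1.184 − 1)/0.5943 + (9.683 − 1)/28.44 + (3.013 − 1)/4.864 = 2.711
NF = 10 log₁₀(2.711) = 4.33 dB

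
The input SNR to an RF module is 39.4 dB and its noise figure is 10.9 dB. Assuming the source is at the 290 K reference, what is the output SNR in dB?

By definition F = SNR_in/SNR_out, so in dB: SNR_out = SNR_in − NF
SNR_out = 39.4 − 10.9 = 28.5 dB

28.5 dB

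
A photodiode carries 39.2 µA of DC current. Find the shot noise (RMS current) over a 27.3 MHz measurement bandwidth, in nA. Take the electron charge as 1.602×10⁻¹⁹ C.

I_n = √(2qI·B)
2qI·B = 2 × 1.602×10⁻¹⁹ × 3.92×10⁻⁵ × 2.73×10⁷ = 3.43×10⁻¹⁶ A²
I_n = √(3.43×10⁻¹⁶) = 1.85×10⁻⁸ A = 18.5 nA

18.5 nA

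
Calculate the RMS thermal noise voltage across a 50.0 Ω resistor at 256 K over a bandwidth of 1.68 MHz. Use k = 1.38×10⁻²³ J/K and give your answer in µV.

V_n = √(4kTRB)
4kTRB = 4 × 1.38×10⁻²³ × 256 × 5.00×10¹ × 1.68×10⁶ = 1.19×10⁻¹² V²
V_n = √(1.19×10⁻¹²) = 1.09×10⁻⁶ V = 1.09 µV

1.09 µV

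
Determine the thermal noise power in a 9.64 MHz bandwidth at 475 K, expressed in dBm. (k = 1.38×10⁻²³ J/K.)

P_n = kTB = 1.38×10⁻²³ × 475 × 9.64×10⁶ = 6.32×10⁻¹⁴ W
In dBm: 10 log₁₀(6.32×10⁻¹⁴ / 10⁻³) = −102.0 dBm

−102.0 dBm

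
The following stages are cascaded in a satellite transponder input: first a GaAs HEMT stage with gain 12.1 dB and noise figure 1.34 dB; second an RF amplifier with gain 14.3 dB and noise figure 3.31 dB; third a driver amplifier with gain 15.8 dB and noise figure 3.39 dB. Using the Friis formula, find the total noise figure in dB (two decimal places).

Convert to linear (a loss of L dB is a gain of −L dB): F_i = 10^(NF_i/10), G_i = 10^(G_i,dB/10)
  Stage 1: F_1 = 10^(1.34/10) = 1.361, G_1 = 10^(12.1/10) = 16.22
  Stage 2: F_2 = 10^(3.31/10) = 2.143, G_2 = 10^(14.3/10) = 26.92
  Stage 3: F_3 = 10^(3.39/10) = 2.183, G_3 = 10^(15.8/10) = 38.02
Friis cascade:
  F = 1.361 + (2.143 − 1)/16.22 + (2.183 − 1)/436.5 = 1.435
NF = 10 log₁₀(1.435) = 1.57 dB

1.57 dB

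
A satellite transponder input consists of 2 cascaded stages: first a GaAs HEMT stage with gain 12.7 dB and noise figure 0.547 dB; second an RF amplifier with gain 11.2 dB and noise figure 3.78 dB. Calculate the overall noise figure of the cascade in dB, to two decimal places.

Convert to linear (a loss of L dB is a gain of −L dB): F_i = 10^(NF_i/10), G_i = 10^(G_i,dB/10)
  Stage 1: F_1 = 10^(0.547/10) = 1.134, G_1 = 10^(12.7/10) = 18.62
  Stage 2: F_2 = 10^(3.78/10) = 2.388, G_2 = 10^(11.2/10) = 13.18
Friis cascade:
  F = 1.134 + (2.388 − 1)/18.62 = 1.209
NF = 10 log₁₀(1.209) = 0.82 dB

0.82 dB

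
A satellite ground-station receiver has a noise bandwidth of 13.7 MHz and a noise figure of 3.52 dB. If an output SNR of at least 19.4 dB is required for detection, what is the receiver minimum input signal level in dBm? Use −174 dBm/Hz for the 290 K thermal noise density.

−79.7 dBm

Sensitivity = −174 + 10 log₁₀(B) + NF + SNR_min
= −174 + 71.37 + 3.52 + 19.4
= −79.71 dBm → −79.7 dBm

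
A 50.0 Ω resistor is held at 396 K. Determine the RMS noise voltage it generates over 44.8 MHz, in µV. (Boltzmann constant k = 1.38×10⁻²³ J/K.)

V_n = √(4kTRB)
4kTRB = 4 × 1.38×10⁻²³ × 396 × 5.00×10¹ × 4.48×10⁷ = 4.90×10⁻¹¹ V²
V_n = √(4.90×10⁻¹¹) = 7.00×10⁻⁶ V = 7.00 µV

7.00 µV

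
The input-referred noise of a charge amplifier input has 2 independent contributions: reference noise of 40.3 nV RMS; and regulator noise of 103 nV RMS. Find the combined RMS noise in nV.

111 nV

Uncorrelated sources add in power (mean-square): V_tot = √(ΣV_i²)
V_tot = √[(4.03×10⁻⁸)² + (1.03×10⁻⁷)²] = 1.11×10⁻⁷ V = 111 nV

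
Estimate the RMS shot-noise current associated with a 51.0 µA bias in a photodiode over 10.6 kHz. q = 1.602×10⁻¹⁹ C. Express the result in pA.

I_n = √(2qI·B)
2qI·B = 2 × 1.602×10⁻¹⁹ × 5.10×10⁻⁵ × 1.06×10⁴ = 1.73×10⁻¹⁹ A²
I_n = √(1.73×10⁻¹⁹) = 4.16×10⁻¹⁰ A = 416 pA

416 pA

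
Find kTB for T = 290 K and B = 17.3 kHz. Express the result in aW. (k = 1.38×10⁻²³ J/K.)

69.2 aW

P_n = kTB = 1.38×10⁻²³ × 290 × 1.73×10⁴ = 6.92×10⁻¹⁷ W = 69.2 aW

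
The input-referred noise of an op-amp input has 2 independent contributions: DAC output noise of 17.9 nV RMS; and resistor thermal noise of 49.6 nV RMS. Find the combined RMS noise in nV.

52.7 nV

Uncorrelated sources add in power (mean-square): V_tot = √(ΣV_i²)
V_tot = √[(1.79×10⁻⁸)² + (4.96×10⁻⁸)²] = 5.27×10⁻⁸ V = 52.7 nV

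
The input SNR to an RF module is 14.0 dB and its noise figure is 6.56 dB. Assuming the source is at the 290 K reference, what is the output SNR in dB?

By definition F = SNR_in/SNR_out, so in dB: SNR_out = SNR_in − NF
SNR_out = 14.0 − 6.56 = 7.44 dB

7.44 dB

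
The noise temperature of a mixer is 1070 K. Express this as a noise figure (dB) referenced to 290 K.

F = 1 + T_e/T₀ = 1 + 1070/290 = 4.68966
NF = 10 log₁₀(4.68966) = 6.71 dB

6.71 dB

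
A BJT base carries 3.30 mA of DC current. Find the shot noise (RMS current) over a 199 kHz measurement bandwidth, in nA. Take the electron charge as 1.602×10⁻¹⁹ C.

14.5 nA

I_n = √(2qI·B)
2qI·B = 2 × 1.602×10⁻¹⁹ × 3.30×10⁻³ × 1.99×10⁵ = 2.10×10⁻¹⁶ A²
I_n = √(2.10×10⁻¹⁶) = 1.45×10⁻⁸ A = 14.5 nA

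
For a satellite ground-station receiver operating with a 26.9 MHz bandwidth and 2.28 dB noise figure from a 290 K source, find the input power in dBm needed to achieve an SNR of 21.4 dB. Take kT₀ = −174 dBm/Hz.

Sensitivity = −174 + 10 log₁₀(B) + NF + SNR_min
= −174 + 74.3 + 2.28 + 21.4
= −76.02 dBm → −76.0 dBm

−76.0 dBm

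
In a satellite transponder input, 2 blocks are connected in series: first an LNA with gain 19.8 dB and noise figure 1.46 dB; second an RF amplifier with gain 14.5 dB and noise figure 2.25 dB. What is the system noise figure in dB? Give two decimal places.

Convert to linear (a loss of L dB is a gain of −L dB): F_i = 10^(NF_i/10), G_i = 10^(G_i,dB/10)
  Stage 1: F_1 = 10^(1.46/10) = 1.400, G_1 = 10^(19.8/10) = 95.50
  Stage 2: F_2 = 10^(2.25/10) = 1.679, G_2 = 10^(14.5/10) = 28.18
Friis cascade:
  F = 1.400 + (1.679 − 1)/95.50 = 1.407
NF = 10 log₁₀(1.407) = 1.48 dB

1.48 dB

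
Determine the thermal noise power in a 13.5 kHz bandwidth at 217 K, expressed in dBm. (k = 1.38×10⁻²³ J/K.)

P_n = kTB = 1.38×10⁻²³ × 217 × 1.35×10⁴ = 4.04×10⁻¹⁷ W
In dBm: 10 log₁₀(4.04×10⁻¹⁷ / 10⁻³) = −133.9 dBm

−133.9 dBm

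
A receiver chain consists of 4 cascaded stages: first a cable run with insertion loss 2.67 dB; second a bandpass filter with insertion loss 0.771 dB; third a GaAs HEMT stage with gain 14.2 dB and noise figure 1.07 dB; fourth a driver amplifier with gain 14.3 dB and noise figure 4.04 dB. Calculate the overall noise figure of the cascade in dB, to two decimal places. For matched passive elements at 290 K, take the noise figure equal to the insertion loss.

4.70 dB

Convert to linear (a loss of L dB is a gain of −L dB): F_i = 10^(NF_i/10), G_i = 10^(G_i,dB/10)
  Stage 1: F_1 = 10^(2.67/10) = 1.849, G_1 = 10^(−2.67/10) = 0.5408
  Stage 2: F_2 = 10^(0.771/10) = 1.194, G_2 = 10^(−0.771/10) = 0.8373
  Stage 3: F_3 = 10^(1.07/10) = 1.279, G_3 = 10^(14.2/10) = 26.30
  Stage 4: F_4 = 10^(4.04/10) = 2.535, G_4 = 10^(14.3/10) = 26.92
Friis cascade:
  F = 1.849 + (1.194 − 1)/0.5408 + (1.279 − 1)/0.4528 + (2.535 − 1)/11.91 = 2.954
NF = 10 log₁₀(2.954) = 4.70 dB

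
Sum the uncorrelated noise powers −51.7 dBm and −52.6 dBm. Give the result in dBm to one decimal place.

Convert to linear, add, convert back:
P₁ = 6.76×10⁻⁹ W, P₂ = 5.50×10⁻⁹ W
P_tot = 1.23×10⁻⁸ W → 10 log₁₀(P_tot / 10⁻³) = −49.1 dBm

−49.1 dBm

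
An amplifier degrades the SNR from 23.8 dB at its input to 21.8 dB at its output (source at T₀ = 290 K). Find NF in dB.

NF (dB) = SNR_in(dB) − SNR_out(dB) when the source is at T₀
NF = 23.8 − 21.8 = 2.0 dB

2.0 dB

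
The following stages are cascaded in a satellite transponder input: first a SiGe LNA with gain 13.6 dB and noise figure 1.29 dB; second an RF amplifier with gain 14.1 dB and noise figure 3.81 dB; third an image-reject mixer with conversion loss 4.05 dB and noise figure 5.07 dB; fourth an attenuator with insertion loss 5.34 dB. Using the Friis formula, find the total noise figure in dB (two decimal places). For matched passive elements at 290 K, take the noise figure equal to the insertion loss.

Convert to linear (a loss of L dB is a gain of −L dB): F_i = 10^(NF_i/10), G_i = 10^(G_i,dB/10)
  Stage 1: F_1 = 10^(1.29/10) = 1.346, G_1 = 10^(13.6/10) = 22.91
  Stage 2: F_2 = 10^(3.81/10) = 2.404, G_2 = 10^(14.1/10) = 25.70
  Stage 3: F_3 = 10^(5.07/10) = 3.214, G_3 = 10^(−4.05/10) = 0.3936
  Stage 4: F_4 = 10^(5.34/10) = 3.420, G_4 = 10^(−5.34/10) = 0.2924
Friis cascade:
  F = 1.346 + (2.404 − 1)/22.91 + (3.214 − 1)/588.8 + (3.420 − 1)/231.7 = 1.421
NF = 10 log₁₀(1.421) = 1.53 dB

1.53 dB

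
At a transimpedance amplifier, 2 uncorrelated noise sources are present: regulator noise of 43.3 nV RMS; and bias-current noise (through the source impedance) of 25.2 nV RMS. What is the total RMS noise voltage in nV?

50.1 nV

Uncorrelated sources add in power (mean-square): V_tot = √(ΣV_i²)
V_tot = √[(4.33×10⁻⁸)² + (2.52×10⁻⁸)²] = 5.01×10⁻⁸ V = 50.1 nV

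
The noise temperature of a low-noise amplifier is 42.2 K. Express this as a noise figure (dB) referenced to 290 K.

F = 1 + T_e/T₀ = 1 + 42.2/290 = 1.14552
NF = 10 log₁₀(1.14552) = 0.590 dB

0.590 dB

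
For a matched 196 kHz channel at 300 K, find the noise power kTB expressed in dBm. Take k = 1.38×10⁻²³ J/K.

−120.9 dBm

P_n = kTB = 1.38×10⁻²³ × 300 × 1.96×10⁵ = 8.11×10⁻¹⁶ W
In dBm: 10 log₁₀(8.11×10⁻¹⁶ / 10⁻³) = −120.9 dBm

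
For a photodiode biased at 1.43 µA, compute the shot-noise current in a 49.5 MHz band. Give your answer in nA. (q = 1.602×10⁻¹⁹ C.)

4.76 nA

I_n = √(2qI·B)
2qI·B = 2 × 1.602×10⁻¹⁹ × 1.43×10⁻⁶ × 4.95×10⁷ = 2.27×10⁻¹⁷ A²
I_n = √(2.27×10⁻¹⁷) = 4.76×10⁻⁹ A = 4.76 nA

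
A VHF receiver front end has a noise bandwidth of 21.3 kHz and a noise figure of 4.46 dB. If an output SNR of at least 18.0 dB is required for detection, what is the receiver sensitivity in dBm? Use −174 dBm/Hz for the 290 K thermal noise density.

Sensitivity = −174 + 10 log₁₀(B) + NF + SNR_min
= −174 + 43.28 + 4.46 + 18.0
= −108.26 dBm → −108.3 dBm

−108.3 dBm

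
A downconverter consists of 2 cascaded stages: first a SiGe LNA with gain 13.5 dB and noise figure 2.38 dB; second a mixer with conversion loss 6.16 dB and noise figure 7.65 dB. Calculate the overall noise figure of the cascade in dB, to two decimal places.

Convert to linear (a loss of L dB is a gain of −L dB): F_i = 10^(NF_i/10), G_i = 10^(G_i,dB/10)
  Stage 1: F_1 = 10^(2.38/10) = 1.730, G_1 = 10^(13.5/10) = 22.39
  Stage 2: F_2 = 10^(7.65/10) = 5.821, G_2 = 10^(−6.16/10) = 0.2421
Friis cascade:
  F = 1.730 + (5.821 − 1)/22.39 = 1.945
NF = 10 log₁₀(1.945) = 2.89 dB

2.89 dB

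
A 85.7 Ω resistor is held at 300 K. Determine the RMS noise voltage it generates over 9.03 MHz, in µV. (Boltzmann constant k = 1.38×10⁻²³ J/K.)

V_n = √(4kTRB)
4kTRB = 4 × 1.38×10⁻²³ × 300 × 8.57×10¹ × 9.03×10⁶ = 1.28×10⁻¹¹ V²
V_n = √(1.28×10⁻¹¹) = 3.58×10⁻⁶ V = 3.58 µV

3.58 µV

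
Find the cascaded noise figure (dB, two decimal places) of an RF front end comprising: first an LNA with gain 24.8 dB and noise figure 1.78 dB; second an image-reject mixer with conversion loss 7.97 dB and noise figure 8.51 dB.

1.84 dB

Convert to linear (a loss of L dB is a gain of −L dB): F_i = 10^(NF_i/10), G_i = 10^(G_i,dB/10)
  Stage 1: F_1 = 10^(1.78/10) = 1.507, G_1 = 10^(24.8/10) = 302.0
  Stage 2: F_2 = 10^(8.51/10) = 7.096, G_2 = 10^(−7.97/10) = 0.1596
Friis cascade:
  F = 1.507 + (7.096 − 1)/302.0 = 1.527
NF = 10 log₁₀(1.527) = 1.84 dB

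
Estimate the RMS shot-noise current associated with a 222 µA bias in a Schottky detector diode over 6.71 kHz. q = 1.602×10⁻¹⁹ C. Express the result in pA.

691 pA

I_n = √(2qI·B)
2qI·B = 2 × 1.602×10⁻¹⁹ × 2.22×10⁻⁴ × 6.71×10³ = 4.77×10⁻¹⁹ A²
I_n = √(4.77×10⁻¹⁹) = 6.91×10⁻¹⁰ A = 691 pA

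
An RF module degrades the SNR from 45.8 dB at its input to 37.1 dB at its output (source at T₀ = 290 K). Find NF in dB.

8.7 dB

NF (dB) = SNR_in(dB) − SNR_out(dB) when the source is at T₀
NF = 45.8 − 37.1 = 8.7 dB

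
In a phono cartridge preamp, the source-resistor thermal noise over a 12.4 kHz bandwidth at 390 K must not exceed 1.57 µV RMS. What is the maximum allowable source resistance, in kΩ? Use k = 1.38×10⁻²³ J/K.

Johnson–Nyquist: V_n = √(4kTRB) ⇒ R = V_n² / (4kTB)
4kTB = 4 × 1.38×10⁻²³ × 390 × 1.24×10⁴ = 2.67×10⁻¹⁶
R = (1.57×10⁻⁶)² / 2.67×10⁻¹⁶ = 9.23×10³ Ω = 9.23 kΩ

9.23 kΩ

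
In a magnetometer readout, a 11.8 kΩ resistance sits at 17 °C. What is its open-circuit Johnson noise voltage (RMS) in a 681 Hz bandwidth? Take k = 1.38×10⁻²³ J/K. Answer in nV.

359 nV

T = 17 °C + 273.15 = 290.15 K
V_n = √(4kTRB)
4kTRB = 4 × 1.38×10⁻²³ × 290.15 × 1.18×10⁴ × 6.81×10² = 1.29×10⁻¹³ V²
V_n = √(1.29×10⁻¹³) = 3.59×10⁻⁷ V = 359 nV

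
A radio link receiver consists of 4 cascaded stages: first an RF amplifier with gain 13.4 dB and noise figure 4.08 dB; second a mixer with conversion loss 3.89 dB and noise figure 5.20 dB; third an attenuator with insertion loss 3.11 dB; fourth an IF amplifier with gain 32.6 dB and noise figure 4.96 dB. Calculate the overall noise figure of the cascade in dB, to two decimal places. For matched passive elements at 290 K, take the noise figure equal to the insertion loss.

5.15 dB

Convert to linear (a loss of L dB is a gain of −L dB): F_i = 10^(NF_i/10), G_i = 10^(G_i,dB/10)
  Stage 1: F_1 = 10^(4.08/10) = 2.559, G_1 = 10^(13.4/10) = 21.88
  Stage 2: F_2 = 10^(5.20/10) = 3.311, G_2 = 10^(−3.89/10) = 0.4083
  Stage 3: F_3 = 10^(3.11/10) = 2.046, G_3 = 10^(−3.11/10) = 0.4887
  Stage 4: F_4 = 10^(4.96/10) = 3.133, G_4 = 10^(32.6/10) = 1820
Friis cascade:
  F = 2.559 + (3.311 − 1)/21.88 + (2.046 − 1)/8.933 + (3.133 − 1)/4.365 = 3.270
NF = 10 log₁₀(3.270) = 5.15 dB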